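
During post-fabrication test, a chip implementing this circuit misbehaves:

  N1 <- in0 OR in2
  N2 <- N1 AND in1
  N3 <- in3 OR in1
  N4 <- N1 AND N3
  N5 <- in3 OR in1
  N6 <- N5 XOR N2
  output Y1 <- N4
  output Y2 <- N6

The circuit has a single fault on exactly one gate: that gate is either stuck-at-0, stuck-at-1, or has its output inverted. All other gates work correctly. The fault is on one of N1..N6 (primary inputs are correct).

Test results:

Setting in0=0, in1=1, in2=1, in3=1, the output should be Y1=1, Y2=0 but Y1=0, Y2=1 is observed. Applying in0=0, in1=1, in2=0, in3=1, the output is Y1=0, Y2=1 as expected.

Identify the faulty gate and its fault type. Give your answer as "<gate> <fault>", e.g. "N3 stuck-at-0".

Fault-free values for test 1 (in0=0, in1=1, in2=1, in3=1): N1=1, N2=1, N3=1, N4=1, N5=1, N6=0, giving Y1=1, Y2=0. Observed Y1=0, Y2=1.
Test 1: faults giving observed Y1=0, Y2=1 are {N1 stuck-at-0, N1 inverted output}.
Test 2 (in0=0, in1=1, in2=0, in3=1): fault-free N1=0, N2=0, N3=1, N4=0, N5=1, N6=1 → Y1=0, Y2=1; observed Y1=0, Y2=1. Eliminates N1 inverted output.
Only N1 stuck-at-0 is consistent with every test.

N1 stuck-at-0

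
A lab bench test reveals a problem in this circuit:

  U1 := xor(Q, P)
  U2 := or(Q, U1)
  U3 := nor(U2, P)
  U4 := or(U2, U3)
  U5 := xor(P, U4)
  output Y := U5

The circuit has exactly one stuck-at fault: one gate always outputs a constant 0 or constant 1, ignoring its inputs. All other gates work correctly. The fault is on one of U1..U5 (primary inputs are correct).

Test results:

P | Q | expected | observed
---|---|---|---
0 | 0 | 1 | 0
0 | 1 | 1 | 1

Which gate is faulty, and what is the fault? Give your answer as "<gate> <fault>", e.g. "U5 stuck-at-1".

U3 stuck-at-0

Fault-free values for test 1 (P=0, Q=0): U1=0, U2=0, U3=1, U4=1, U5=1, giving Y=1. Observed 0.
Test 1: faults giving observed 0 are {U3 stuck-at-0, U4 stuck-at-0, U5 stuck-at-0}.
Test 2 (P=0, Q=1): fault-free U1=1, U2=1, U3=0, U4=1, U5=1 → 1; observed 1. Eliminates U4 stuck-at-0, U5 stuck-at-0.
Only U3 stuck-at-0 is consistent with every test.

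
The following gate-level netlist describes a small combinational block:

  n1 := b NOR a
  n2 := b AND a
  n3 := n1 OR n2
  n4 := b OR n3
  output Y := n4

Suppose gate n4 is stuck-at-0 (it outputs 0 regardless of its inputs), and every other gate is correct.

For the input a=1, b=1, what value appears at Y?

Propagate with n4 forced: n1=0, n2=1, n3=1, n4=0 [stuck-at-0].
So Y = 0. (Without the fault it would be 1.)

0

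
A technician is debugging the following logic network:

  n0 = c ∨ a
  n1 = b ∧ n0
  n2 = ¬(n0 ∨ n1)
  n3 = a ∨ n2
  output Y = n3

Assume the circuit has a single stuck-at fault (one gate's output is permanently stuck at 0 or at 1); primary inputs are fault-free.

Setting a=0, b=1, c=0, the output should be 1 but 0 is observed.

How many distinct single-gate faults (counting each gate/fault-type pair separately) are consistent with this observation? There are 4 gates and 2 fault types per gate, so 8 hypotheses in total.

Fault-free: n0=0, n1=0, n2=1, n3=1 → 1. Observed 0.
  n0 stuck-at-0: output 1 ✗
  n0 stuck-at-1: output 0 ✓
  n1 stuck-at-0: output 1 ✗
  n1 stuck-at-1: output 0 ✓
  n2 stuck-at-0: output 0 ✓
  n2 stuck-at-1: output 1 ✗
  n3 stuck-at-0: output 0 ✓
  n3 stuck-at-1: output 1 ✗
Consistent faults: {n0 stuck-at-1, n1 stuck-at-1, n2 stuck-at-0, n3 stuck-at-0} — 4 in all.

4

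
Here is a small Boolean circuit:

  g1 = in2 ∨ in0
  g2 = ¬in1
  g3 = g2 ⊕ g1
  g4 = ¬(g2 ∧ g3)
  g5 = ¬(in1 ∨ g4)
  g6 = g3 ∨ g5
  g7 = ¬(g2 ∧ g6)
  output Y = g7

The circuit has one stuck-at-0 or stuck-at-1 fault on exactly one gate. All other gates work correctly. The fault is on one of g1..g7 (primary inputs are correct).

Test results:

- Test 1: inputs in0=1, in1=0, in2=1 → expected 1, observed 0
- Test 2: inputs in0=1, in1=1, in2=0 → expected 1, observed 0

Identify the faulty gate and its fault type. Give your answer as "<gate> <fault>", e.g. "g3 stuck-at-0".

g7 stuck-at-0

Fault-free values for test 1 (in0=1, in1=0, in2=1): g1=1, g2=1, g3=0, g4=1, g5=0, g6=0, g7=1, giving Y=1. Observed 0.
Test 1: faults giving observed 0 are {g1 stuck-at-0, g3 stuck-at-1, g4 stuck-at-0, g5 stuck-at-1, g6 stuck-at-1, g7 stuck-at-0}.
Test 2 (in0=1, in1=1, in2=0): fault-free g1=1, g2=0, g3=1, g4=1, g5=0, g6=1, g7=1 → 1; observed 0. Eliminates g1 stuck-at-0, g3 stuck-at-1, g4 stuck-at-0, g5 stuck-at-1, g6 stuck-at-1.
Only g7 stuck-at-0 is consistent with every test.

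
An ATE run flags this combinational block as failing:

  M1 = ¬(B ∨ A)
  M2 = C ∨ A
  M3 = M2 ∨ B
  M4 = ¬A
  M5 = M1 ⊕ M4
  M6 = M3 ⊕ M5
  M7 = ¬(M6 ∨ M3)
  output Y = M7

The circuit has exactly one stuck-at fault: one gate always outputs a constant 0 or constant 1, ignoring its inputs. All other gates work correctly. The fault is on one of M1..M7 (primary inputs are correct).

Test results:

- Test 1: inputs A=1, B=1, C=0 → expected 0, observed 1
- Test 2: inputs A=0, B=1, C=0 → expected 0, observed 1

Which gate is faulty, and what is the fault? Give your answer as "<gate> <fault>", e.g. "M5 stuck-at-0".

Fault-free values for test 1 (A=1, B=1, C=0): M1=0, M2=1, M3=1, M4=0, M5=0, M6=1, M7=0, giving Y=0. Observed 1.
Test 1: faults giving observed 1 are {M3 stuck-at-0, M7 stuck-at-1}.
Test 2 (A=0, B=1, C=0): fault-free M1=0, M2=0, M3=1, M4=1, M5=1, M6=0, M7=0 → 0; observed 1. Eliminates M3 stuck-at-0.
Only M7 stuck-at-1 is consistent with every test.

M7 stuck-at-1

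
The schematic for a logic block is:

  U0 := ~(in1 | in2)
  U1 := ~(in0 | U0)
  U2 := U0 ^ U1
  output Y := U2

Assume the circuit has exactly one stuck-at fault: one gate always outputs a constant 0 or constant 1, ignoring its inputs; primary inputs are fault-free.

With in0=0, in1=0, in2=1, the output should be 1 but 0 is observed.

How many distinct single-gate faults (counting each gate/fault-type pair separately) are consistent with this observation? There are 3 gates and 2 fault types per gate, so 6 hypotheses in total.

Fault-free: U0=0, U1=1, U2=1 → 1. Observed 0.
  U0 stuck-at-0: output 1 ✗
  U0 stuck-at-1: output 1 ✗
  U1 stuck-at-0: output 0 ✓
  U1 stuck-at-1: output 1 ✗
  U2 stuck-at-0: output 0 ✓
  U2 stuck-at-1: output 1 ✗
Consistent faults: {U1 stuck-at-0, U2 stuck-at-0} — 2 in all.

2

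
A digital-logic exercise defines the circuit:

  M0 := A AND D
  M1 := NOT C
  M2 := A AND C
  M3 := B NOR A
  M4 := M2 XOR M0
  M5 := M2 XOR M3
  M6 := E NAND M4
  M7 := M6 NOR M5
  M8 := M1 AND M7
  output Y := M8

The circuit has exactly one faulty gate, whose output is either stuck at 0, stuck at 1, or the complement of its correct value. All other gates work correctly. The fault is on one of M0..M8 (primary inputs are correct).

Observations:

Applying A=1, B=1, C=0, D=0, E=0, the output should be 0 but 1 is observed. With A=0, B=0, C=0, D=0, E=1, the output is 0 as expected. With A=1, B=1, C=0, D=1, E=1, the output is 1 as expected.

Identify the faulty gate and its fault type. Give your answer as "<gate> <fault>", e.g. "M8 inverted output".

M6 stuck-at-0

Fault-free values for test 1 (A=1, B=1, C=0, D=0, E=0): M0=0, M1=1, M2=0, M3=0, M4=0, M5=0, M6=1, M7=0, M8=0, giving Y=0. Observed 1.
Test 1: faults giving observed 1 are {M6 stuck-at-0, M6 inverted output, M7 stuck-at-1, M7 inverted output, M8 stuck-at-1, M8 inverted output}.
Test 2 (A=0, B=0, C=0, D=0, E=1): fault-free M0=0, M1=1, M2=0, M3=1, M4=0, M5=1, M6=1, M7=0, M8=0 → 0; observed 0. Eliminates M7 stuck-at-1, M7 inverted output, M8 stuck-at-1, M8 inverted output.
Test 3 (A=1, B=1, C=0, D=1, E=1): fault-free M0=1, M1=1, M2=0, M3=0, M4=1, M5=0, M6=0, M7=1, M8=1 → 1; observed 1. Eliminates M6 inverted output.
Only M6 stuck-at-0 is consistent with every test.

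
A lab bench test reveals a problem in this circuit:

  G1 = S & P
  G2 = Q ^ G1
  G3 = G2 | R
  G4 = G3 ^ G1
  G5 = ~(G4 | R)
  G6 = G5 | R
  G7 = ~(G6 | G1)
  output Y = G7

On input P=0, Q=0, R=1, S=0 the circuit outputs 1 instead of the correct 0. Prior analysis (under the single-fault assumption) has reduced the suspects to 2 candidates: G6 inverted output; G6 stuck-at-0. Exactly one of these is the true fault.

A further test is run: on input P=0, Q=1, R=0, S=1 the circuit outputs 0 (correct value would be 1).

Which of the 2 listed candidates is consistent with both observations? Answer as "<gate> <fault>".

Evaluate each candidate on input P=0, Q=1, R=0, S=1:
  G6 inverted output: G1=0, G2=1, G3=1, G4=1, G5=0, G6=1 [inverted output], G7=0 → 0 — matches
  G6 stuck-at-0: G1=0, G2=1, G3=1, G4=1, G5=0, G6=0 [stuck-at-0], G7=1 → 1 — eliminated
Only G6 inverted output reproduces the observed 0.

G6 inverted output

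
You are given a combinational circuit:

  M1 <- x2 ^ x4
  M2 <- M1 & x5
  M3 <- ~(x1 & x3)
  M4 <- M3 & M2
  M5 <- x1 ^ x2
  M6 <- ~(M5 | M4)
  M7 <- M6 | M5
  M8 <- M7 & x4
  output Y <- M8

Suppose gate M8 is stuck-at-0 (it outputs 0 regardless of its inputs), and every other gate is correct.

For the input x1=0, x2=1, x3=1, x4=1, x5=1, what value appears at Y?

0

Propagate with M8 forced: M1=0, M2=0, M3=1, M4=0, M5=1, M6=0, M7=1, M8=0 [stuck-at-0].
So Y = 0. (Without the fault it would be 1.)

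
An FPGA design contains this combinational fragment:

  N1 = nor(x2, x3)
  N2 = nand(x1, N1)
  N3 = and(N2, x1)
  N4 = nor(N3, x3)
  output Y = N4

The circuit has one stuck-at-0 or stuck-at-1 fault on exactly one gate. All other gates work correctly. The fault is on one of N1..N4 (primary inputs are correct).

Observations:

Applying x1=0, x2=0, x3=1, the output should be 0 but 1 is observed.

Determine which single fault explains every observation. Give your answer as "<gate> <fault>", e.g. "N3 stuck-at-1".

Fault-free values for test 1 (x1=0, x2=0, x3=1): N1=0, N2=1, N3=0, N4=0, giving Y=0. Observed 1.
Test 1: faults giving observed 1 are {N4 stuck-at-1}.
Only N4 stuck-at-1 is consistent with every test.

N4 stuck-at-1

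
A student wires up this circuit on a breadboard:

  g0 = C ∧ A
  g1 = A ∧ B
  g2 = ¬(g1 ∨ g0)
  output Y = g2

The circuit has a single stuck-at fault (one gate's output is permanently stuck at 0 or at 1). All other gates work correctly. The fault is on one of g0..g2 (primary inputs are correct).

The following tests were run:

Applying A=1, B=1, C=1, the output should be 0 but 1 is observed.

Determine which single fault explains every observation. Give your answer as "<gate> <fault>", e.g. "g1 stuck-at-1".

Fault-free values for test 1 (A=1, B=1, C=1): g0=1, g1=1, g2=0, giving Y=0. Observed 1.
Test 1: faults giving observed 1 are {g2 stuck-at-1}.
Only g2 stuck-at-1 is consistent with every test.

g2 stuck-at-1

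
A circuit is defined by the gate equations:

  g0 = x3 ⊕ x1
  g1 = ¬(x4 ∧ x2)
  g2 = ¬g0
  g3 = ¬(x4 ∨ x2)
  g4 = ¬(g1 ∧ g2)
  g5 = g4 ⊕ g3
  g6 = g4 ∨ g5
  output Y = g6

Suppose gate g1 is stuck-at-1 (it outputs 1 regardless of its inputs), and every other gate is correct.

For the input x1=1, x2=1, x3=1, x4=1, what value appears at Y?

0

Propagate with g1 forced: g0=0, g1=1 [stuck-at-1], g2=1, g3=0, g4=0, g5=0, g6=0.
So Y = 0. (Without the fault it would be 1.)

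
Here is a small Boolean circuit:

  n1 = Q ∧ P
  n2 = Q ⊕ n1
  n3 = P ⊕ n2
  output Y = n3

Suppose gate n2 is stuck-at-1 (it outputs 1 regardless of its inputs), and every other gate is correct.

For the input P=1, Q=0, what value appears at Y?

0

Propagate with n2 forced: n1=0, n2=1 [stuck-at-1], n3=0.
So Y = 0. (Without the fault it would be 1.)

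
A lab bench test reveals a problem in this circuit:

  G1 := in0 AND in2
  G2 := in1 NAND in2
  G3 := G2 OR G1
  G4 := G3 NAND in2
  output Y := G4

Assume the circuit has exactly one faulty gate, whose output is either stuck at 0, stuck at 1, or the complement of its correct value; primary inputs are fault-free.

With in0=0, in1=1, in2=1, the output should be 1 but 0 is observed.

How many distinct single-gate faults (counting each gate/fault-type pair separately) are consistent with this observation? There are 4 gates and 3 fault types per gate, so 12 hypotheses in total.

8

Fault-free: G1=0, G2=0, G3=0, G4=1 → 1. Observed 0.
  G1 stuck-at-0: output 1 ✗
  G1 stuck-at-1: output 0 ✓
  G1 inverted output: output 0 ✓
  G2 stuck-at-0: output 1 ✗
  G2 stuck-at-1: output 0 ✓
  G2 inverted output: output 0 ✓
  G3 stuck-at-0: output 1 ✗
  G3 stuck-at-1: output 0 ✓
  G3 inverted output: output 0 ✓
  G4 stuck-at-0: output 0 ✓
  G4 stuck-at-1: output 1 ✗
  G4 inverted output: output 0 ✓
Consistent faults: {G1 stuck-at-1, G1 inverted output, G2 stuck-at-1, G2 inverted output, G3 stuck-at-1, G3 inverted output, G4 stuck-at-0, G4 inverted output} — 8 in all.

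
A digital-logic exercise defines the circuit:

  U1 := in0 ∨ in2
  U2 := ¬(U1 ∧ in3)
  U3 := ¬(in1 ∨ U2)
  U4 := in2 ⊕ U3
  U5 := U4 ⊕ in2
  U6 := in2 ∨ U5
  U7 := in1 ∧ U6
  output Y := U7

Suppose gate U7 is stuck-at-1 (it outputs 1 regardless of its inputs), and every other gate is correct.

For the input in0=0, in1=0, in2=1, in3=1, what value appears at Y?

Propagate with U7 forced: U1=1, U2=0, U3=1, U4=0, U5=1, U6=1, U7=1 [stuck-at-1].
So Y = 1. (Without the fault it would be 0.)

1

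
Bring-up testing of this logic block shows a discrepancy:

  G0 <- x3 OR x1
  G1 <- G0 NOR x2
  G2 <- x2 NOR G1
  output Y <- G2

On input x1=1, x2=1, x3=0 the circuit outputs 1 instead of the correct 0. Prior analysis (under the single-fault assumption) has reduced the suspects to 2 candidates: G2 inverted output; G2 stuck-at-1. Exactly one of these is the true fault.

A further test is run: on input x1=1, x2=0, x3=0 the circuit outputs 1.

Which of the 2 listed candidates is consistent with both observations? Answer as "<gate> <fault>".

Evaluate each candidate on input x1=1, x2=0, x3=0:
  G2 inverted output: G0=1, G1=0, G2=0 [inverted output] → 0 — eliminated
  G2 stuck-at-1: G0=1, G1=0, G2=1 [stuck-at-1] → 1 — matches
Only G2 stuck-at-1 reproduces the observed 1.

G2 stuck-at-1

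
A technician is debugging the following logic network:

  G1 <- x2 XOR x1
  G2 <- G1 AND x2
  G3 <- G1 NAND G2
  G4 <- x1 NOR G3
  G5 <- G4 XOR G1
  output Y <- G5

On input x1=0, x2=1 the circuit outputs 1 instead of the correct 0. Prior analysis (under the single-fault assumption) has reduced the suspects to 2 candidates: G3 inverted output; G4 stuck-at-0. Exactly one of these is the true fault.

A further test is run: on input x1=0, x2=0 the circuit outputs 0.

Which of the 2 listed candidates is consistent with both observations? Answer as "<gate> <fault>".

G4 stuck-at-0

Evaluate each candidate on input x1=0, x2=0:
  G3 inverted output: G1=0, G2=0, G3=0 [inverted output], G4=1, G5=1 → 1 — eliminated
  G4 stuck-at-0: G1=0, G2=0, G3=1, G4=0 [stuck-at-0], G5=0 → 0 — matches
Only G4 stuck-at-0 reproduces the observed 0.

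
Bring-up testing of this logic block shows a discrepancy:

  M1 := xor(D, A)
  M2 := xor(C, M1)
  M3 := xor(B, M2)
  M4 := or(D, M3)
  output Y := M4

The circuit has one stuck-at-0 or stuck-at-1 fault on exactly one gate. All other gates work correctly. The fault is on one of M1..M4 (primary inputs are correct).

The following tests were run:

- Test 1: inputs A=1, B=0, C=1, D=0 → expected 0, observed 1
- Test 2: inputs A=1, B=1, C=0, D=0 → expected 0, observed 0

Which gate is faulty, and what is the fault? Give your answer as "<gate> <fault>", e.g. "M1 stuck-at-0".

Fault-free values for test 1 (A=1, B=0, C=1, D=0): M1=1, M2=0, M3=0, M4=0, giving Y=0. Observed 1.
Test 1: faults giving observed 1 are {M1 stuck-at-0, M2 stuck-at-1, M3 stuck-at-1, M4 stuck-at-1}.
Test 2 (A=1, B=1, C=0, D=0): fault-free M1=1, M2=1, M3=0, M4=0 → 0; observed 0. Eliminates M1 stuck-at-0, M3 stuck-at-1, M4 stuck-at-1.
Only M2 stuck-at-1 is consistent with every test.

M2 stuck-at-1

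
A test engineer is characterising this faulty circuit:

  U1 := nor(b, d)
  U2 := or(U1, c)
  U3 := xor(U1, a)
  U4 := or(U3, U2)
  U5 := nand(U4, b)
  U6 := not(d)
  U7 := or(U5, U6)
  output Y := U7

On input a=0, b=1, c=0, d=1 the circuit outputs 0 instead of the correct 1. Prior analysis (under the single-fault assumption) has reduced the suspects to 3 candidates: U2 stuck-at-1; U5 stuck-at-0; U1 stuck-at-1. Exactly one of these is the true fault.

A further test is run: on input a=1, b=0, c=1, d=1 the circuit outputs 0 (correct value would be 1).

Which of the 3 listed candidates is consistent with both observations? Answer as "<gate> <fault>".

Evaluate each candidate on input a=1, b=0, c=1, d=1:
  U2 stuck-at-1: U1=0, U2=1 [stuck-at-1], U3=1, U4=1, U5=1, U6=0, U7=1 → 1 — eliminated
  U5 stuck-at-0: U1=0, U2=1, U3=1, U4=1, U5=0 [stuck-at-0], U6=0, U7=0 → 0 — matches
  U1 stuck-at-1: U1=1 [stuck-at-1], U2=1, U3=0, U4=1, U5=1, U6=0, U7=1 → 1 — eliminated
Only U5 stuck-at-0 reproduces the observed 0.

U5 stuck-at-0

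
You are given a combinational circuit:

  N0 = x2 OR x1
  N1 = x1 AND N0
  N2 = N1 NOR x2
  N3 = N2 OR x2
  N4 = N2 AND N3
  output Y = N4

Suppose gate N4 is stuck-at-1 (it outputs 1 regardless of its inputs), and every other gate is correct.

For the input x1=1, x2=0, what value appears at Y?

1

Propagate with N4 forced: N0=1, N1=1, N2=0, N3=0, N4=1 [stuck-at-1].
So Y = 1. (Without the fault it would be 0.)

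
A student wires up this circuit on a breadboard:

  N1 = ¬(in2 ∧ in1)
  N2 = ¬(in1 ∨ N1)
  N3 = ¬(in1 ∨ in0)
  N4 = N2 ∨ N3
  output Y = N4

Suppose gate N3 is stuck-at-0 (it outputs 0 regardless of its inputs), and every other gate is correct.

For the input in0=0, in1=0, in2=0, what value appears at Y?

0

Propagate with N3 forced: N1=1, N2=0, N3=0 [stuck-at-0], N4=0.
So Y = 0. (Without the fault it would be 1.)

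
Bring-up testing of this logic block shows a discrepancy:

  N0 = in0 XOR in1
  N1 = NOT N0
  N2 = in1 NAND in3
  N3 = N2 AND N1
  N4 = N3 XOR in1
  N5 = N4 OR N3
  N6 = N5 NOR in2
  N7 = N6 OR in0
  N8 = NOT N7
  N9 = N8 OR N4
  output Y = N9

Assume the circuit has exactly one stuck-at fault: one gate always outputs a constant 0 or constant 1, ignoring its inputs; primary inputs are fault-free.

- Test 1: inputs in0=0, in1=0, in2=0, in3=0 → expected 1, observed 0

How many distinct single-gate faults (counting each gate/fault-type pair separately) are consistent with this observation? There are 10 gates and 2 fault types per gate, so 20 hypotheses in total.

Fault-free: N0=0, N1=1, N2=1, N3=1, N4=1, N5=1, N6=0, N7=0, N8=1, N9=1 → 1. Observed 0.
  N0: stuck-at-1 ✓; others ✗
  N1: stuck-at-0 ✓; others ✗
  N2: stuck-at-0 ✓; others ✗
  N3: stuck-at-0 ✓; others ✗
  N4: none of the 2 fault types match ✗
  N5: none of the 2 fault types match ✗
  N6: none of the 2 fault types match ✗
  N7: none of the 2 fault types match ✗
  N8: none of the 2 fault types match ✗
  N9: stuck-at-0 ✓; others ✗
Consistent faults: {N0 stuck-at-1, N1 stuck-at-0, N2 stuck-at-0, N3 stuck-at-0, N9 stuck-at-0} — 5 in all.

5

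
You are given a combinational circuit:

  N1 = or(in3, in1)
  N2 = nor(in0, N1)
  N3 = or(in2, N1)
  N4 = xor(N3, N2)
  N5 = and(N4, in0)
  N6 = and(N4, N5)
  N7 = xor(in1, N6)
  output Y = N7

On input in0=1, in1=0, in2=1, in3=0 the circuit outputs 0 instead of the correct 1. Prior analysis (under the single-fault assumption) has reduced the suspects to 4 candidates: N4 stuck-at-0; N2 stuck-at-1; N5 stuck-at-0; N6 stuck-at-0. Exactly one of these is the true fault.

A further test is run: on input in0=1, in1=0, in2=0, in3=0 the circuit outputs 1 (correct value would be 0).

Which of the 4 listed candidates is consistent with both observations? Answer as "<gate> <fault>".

N2 stuck-at-1

Evaluate each candidate on input in0=1, in1=0, in2=0, in3=0:
  N4 stuck-at-0: N1=0, N2=0, N3=0, N4=0 [stuck-at-0], N5=0, N6=0, N7=0 → 0 — eliminated
  N2 stuck-at-1: N1=0, N2=1 [stuck-at-1], N3=0, N4=1, N5=1, N6=1, N7=1 → 1 — matches
  N5 stuck-at-0: N1=0, N2=0, N3=0, N4=0, N5=0 [stuck-at-0], N6=0, N7=0 → 0 — eliminated
  N6 stuck-at-0: N1=0, N2=0, N3=0, N4=0, N5=0, N6=0 [stuck-at-0], N7=0 → 0 — eliminated
Only N2 stuck-at-1 reproduces the observed 1.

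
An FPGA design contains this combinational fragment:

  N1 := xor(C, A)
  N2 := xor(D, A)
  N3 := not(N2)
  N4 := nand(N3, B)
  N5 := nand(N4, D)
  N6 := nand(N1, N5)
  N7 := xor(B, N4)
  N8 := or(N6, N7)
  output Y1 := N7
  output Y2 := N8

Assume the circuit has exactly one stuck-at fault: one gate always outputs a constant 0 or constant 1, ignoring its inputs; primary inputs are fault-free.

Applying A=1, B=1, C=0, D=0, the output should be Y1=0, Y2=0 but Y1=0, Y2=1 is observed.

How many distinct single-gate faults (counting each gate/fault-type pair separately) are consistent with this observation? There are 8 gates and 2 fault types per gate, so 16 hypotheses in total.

4

Fault-free: N1=1, N2=1, N3=0, N4=1, N5=1, N6=0, N7=0, N8=0 → Y1=0, Y2=0. Observed Y1=0, Y2=1.
  N1: stuck-at-0 ✓; others ✗
  N2: none of the 2 fault types match ✗
  N3: none of the 2 fault types match ✗
  N4: none of the 2 fault types match ✗
  N5: stuck-at-0 ✓; others ✗
  N6: stuck-at-1 ✓; others ✗
  N7: none of the 2 fault types match ✗
  N8: stuck-at-1 ✓; others ✗
Consistent faults: {N1 stuck-at-0, N5 stuck-at-0, N6 stuck-at-1, N8 stuck-at-1} — 4 in all.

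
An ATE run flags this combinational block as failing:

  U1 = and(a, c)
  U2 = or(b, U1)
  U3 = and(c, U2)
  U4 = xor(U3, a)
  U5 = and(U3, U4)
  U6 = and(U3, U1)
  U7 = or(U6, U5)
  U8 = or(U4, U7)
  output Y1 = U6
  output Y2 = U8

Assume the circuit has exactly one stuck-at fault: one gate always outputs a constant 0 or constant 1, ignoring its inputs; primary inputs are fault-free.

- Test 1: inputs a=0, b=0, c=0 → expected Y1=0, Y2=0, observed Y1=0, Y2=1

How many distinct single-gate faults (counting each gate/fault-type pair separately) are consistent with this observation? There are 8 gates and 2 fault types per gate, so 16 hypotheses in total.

5

Fault-free: U1=0, U2=0, U3=0, U4=0, U5=0, U6=0, U7=0, U8=0 → Y1=0, Y2=0. Observed Y1=0, Y2=1.
  U1: none of the 2 fault types match ✗
  U2: none of the 2 fault types match ✗
  U3: stuck-at-1 ✓; others ✗
  U4: stuck-at-1 ✓; others ✗
  U5: stuck-at-1 ✓; others ✗
  U6: none of the 2 fault types match ✗
  U7: stuck-at-1 ✓; others ✗
  U8: stuck-at-1 ✓; others ✗
Consistent faults: {U3 stuck-at-1, U4 stuck-at-1, U5 stuck-at-1, U7 stuck-at-1, U8 stuck-at-1} — 5 in all.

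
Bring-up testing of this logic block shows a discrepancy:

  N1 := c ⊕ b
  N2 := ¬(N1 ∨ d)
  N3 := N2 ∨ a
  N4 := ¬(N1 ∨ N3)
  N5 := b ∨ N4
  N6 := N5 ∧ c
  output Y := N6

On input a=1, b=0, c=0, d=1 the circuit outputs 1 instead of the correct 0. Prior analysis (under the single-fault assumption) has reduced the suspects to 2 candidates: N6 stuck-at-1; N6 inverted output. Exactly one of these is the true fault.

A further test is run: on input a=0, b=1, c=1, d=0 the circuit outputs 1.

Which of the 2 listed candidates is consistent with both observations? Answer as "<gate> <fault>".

Evaluate each candidate on input a=0, b=1, c=1, d=0:
  N6 stuck-at-1: N1=0, N2=1, N3=1, N4=0, N5=1, N6=1 [stuck-at-1] → 1 — matches
  N6 inverted output: N1=0, N2=1, N3=1, N4=0, N5=1, N6=0 [inverted output] → 0 — eliminated
Only N6 stuck-at-1 reproduces the observed 1.

N6 stuck-at-1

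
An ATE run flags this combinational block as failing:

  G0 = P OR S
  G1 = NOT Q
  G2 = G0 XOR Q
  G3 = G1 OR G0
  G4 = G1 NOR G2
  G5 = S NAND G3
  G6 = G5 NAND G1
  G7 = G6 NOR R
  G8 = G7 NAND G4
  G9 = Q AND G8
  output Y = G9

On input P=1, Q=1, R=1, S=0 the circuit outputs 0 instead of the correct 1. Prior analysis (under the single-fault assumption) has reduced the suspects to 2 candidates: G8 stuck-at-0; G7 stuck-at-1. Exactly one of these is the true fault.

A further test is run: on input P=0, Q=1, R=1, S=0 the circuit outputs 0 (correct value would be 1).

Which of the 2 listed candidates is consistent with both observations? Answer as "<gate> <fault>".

G8 stuck-at-0

Evaluate each candidate on input P=0, Q=1, R=1, S=0:
  G8 stuck-at-0: G0=0, G1=0, G2=1, G3=0, G4=0, G5=1, G6=1, G7=0, G8=0 [stuck-at-0], G9=0 → 0 — matches
  G7 stuck-at-1: G0=0, G1=0, G2=1, G3=0, G4=0, G5=1, G6=1, G7=1 [stuck-at-1], G8=1, G9=1 → 1 — eliminated
Only G8 stuck-at-0 reproduces the observed 0.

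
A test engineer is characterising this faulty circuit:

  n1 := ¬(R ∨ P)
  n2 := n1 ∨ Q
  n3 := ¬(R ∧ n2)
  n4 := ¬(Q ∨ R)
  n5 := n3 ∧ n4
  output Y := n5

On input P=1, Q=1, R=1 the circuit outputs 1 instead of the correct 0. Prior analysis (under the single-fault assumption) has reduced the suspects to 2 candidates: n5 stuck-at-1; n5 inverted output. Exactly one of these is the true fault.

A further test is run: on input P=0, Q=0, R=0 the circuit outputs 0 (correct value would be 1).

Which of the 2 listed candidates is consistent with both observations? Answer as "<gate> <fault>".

n5 inverted output

Evaluate each candidate on input P=0, Q=0, R=0:
  n5 stuck-at-1: n1=1, n2=1, n3=1, n4=1, n5=1 [stuck-at-1] → 1 — eliminated
  n5 inverted output: n1=1, n2=1, n3=1, n4=1, n5=0 [inverted output] → 0 — matches
Only n5 inverted output reproduces the observed 0.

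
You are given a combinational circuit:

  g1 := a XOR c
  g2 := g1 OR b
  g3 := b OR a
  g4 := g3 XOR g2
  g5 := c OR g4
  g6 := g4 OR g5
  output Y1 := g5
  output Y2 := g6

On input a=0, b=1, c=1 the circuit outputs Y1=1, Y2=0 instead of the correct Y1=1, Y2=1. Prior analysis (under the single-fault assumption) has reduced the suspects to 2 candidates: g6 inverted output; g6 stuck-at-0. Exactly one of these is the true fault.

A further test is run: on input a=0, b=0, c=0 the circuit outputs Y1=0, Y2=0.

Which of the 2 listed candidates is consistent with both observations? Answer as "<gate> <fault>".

g6 stuck-at-0

Evaluate each candidate on input a=0, b=0, c=0:
  g6 inverted output: g1=0, g2=0, g3=0, g4=0, g5=0, g6=1 [inverted output] → Y1=0, Y2=1 — eliminated
  g6 stuck-at-0: g1=0, g2=0, g3=0, g4=0, g5=0, g6=0 [stuck-at-0] → Y1=0, Y2=0 — matches
Only g6 stuck-at-0 reproduces the observed Y1=0, Y2=0.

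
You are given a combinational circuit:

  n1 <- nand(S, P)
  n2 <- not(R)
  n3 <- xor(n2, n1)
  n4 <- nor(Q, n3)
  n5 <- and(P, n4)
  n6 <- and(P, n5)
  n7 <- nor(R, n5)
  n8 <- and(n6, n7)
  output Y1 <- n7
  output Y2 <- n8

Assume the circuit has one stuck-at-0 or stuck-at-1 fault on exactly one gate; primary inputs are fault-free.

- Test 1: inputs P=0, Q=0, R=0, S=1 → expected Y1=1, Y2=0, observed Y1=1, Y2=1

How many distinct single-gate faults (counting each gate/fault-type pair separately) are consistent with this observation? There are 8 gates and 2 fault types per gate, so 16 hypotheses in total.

2

Fault-free: n1=1, n2=1, n3=0, n4=1, n5=0, n6=0, n7=1, n8=0 → Y1=1, Y2=0. Observed Y1=1, Y2=1.
  n1: none of the 2 fault types match ✗
  n2: none of the 2 fault types match ✗
  n3: none of the 2 fault types match ✗
  n4: none of the 2 fault types match ✗
  n5: none of the 2 fault types match ✗
  n6: stuck-at-1 ✓; others ✗
  n7: none of the 2 fault types match ✗
  n8: stuck-at-1 ✓; others ✗
Consistent faults: {n6 stuck-at-1, n8 stuck-at-1} — 2 in all.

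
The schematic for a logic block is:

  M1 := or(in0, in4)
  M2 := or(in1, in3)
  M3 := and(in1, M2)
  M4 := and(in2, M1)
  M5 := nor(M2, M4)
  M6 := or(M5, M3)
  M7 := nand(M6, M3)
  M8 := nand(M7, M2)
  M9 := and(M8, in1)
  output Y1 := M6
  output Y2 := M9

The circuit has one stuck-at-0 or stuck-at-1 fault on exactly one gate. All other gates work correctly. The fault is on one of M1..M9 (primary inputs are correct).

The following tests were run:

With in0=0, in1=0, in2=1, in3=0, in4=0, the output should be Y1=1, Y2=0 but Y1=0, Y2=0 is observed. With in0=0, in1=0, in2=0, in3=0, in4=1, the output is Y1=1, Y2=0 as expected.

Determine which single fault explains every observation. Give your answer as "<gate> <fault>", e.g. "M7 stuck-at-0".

M1 stuck-at-1

Fault-free values for test 1 (in0=0, in1=0, in2=1, in3=0, in4=0): M1=0, M2=0, M3=0, M4=0, M5=1, M6=1, M7=1, M8=1, M9=0, giving Y1=1, Y2=0. Observed Y1=0, Y2=0.
Test 1: faults giving observed Y1=0, Y2=0 are {M1 stuck-at-1, M2 stuck-at-1, M4 stuck-at-1, M5 stuck-at-0, M6 stuck-at-0}.
Test 2 (in0=0, in1=0, in2=0, in3=0, in4=1): fault-free M1=1, M2=0, M3=0, M4=0, M5=1, M6=1, M7=1, M8=1, M9=0 → Y1=1, Y2=0; observed Y1=1, Y2=0. Eliminates M2 stuck-at-1, M4 stuck-at-1, M5 stuck-at-0, M6 stuck-at-0.
Only M1 stuck-at-1 is consistent with every test.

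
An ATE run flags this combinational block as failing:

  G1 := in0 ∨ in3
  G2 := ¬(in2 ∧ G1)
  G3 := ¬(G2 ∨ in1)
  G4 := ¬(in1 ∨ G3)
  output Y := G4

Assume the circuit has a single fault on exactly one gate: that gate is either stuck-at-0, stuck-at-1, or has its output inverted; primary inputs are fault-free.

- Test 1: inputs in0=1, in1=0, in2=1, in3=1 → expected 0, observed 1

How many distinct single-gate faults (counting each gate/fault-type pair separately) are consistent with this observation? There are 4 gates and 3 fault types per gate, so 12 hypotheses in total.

Fault-free: G1=1, G2=0, G3=1, G4=0 → 0. Observed 1.
  G1 stuck-at-0: output 1 ✓
  G1 stuck-at-1: output 0 ✗
  G1 inverted output: output 1 ✓
  G2 stuck-at-0: output 0 ✗
  G2 stuck-at-1: output 1 ✓
  G2 inverted output: output 1 ✓
  G3 stuck-at-0: output 1 ✓
  G3 stuck-at-1: output 0 ✗
  G3 inverted output: output 1 ✓
  G4 stuck-at-0: output 0 ✗
  G4 stuck-at-1: output 1 ✓
  G4 inverted output: output 1 ✓
Consistent faults: {G1 stuck-at-0, G1 inverted output, G2 stuck-at-1, G2 inverted output, G3 stuck-at-0, G3 inverted output, G4 stuck-at-1, G4 inverted output} — 8 in all.

8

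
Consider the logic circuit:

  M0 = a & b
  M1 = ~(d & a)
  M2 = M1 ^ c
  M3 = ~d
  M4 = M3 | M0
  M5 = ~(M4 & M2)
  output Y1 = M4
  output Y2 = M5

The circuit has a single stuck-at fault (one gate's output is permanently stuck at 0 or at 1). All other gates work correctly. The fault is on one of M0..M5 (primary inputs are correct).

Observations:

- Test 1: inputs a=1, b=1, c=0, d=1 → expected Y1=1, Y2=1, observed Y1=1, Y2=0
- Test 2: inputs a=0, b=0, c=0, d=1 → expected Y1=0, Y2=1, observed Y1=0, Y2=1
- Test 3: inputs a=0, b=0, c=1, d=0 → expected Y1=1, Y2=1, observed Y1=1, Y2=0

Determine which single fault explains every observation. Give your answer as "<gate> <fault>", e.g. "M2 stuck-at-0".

M2 stuck-at-1

Fault-free values for test 1 (a=1, b=1, c=0, d=1): M0=1, M1=0, M2=0, M3=0, M4=1, M5=1, giving Y1=1, Y2=1. Observed Y1=1, Y2=0.
Test 1: faults giving observed Y1=1, Y2=0 are {M1 stuck-at-1, M2 stuck-at-1, M5 stuck-at-0}.
Test 2 (a=0, b=0, c=0, d=1): fault-free M0=0, M1=1, M2=1, M3=0, M4=0, M5=1 → Y1=0, Y2=1; observed Y1=0, Y2=1. Eliminates M5 stuck-at-0.
Test 3 (a=0, b=0, c=1, d=0): fault-free M0=0, M1=1, M2=0, M3=1, M4=1, M5=1 → Y1=1, Y2=1; observed Y1=1, Y2=0. Eliminates M1 stuck-at-1.
Only M2 stuck-at-1 is consistent with every test.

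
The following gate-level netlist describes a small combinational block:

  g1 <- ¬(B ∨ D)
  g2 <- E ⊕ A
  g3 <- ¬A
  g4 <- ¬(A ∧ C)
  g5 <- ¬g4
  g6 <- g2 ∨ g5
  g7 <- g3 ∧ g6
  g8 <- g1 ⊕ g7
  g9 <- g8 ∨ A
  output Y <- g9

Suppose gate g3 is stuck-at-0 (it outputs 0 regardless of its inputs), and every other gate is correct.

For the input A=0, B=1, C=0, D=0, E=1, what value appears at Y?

Propagate with g3 forced: g1=0, g2=1, g3=0 [stuck-at-0], g4=1, g5=0, g6=1, g7=0, g8=0, g9=0.
So Y = 0. (Without the fault it would be 1.)

0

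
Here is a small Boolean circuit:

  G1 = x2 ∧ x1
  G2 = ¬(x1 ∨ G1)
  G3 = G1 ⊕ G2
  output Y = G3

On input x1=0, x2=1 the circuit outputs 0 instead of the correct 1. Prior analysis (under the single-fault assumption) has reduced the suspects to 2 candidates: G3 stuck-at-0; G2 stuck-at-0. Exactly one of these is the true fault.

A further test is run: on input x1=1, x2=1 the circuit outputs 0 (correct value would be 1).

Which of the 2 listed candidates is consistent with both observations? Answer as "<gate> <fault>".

G3 stuck-at-0

Evaluate each candidate on input x1=1, x2=1:
  G3 stuck-at-0: G1=1, G2=0, G3=0 [stuck-at-0] → 0 — matches
  G2 stuck-at-0: G1=1, G2=0 [stuck-at-0], G3=1 → 1 — eliminated
Only G3 stuck-at-0 reproduces the observed 0.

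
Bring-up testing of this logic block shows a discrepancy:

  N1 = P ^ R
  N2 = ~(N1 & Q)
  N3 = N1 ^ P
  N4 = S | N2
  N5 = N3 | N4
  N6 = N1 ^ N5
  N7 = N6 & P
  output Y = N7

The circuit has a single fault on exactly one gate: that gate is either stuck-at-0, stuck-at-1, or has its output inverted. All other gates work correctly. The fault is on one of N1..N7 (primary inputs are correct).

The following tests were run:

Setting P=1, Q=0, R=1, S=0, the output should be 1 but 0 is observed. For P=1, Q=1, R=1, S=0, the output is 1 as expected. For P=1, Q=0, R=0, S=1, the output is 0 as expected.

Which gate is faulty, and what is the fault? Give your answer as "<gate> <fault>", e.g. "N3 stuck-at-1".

N1 stuck-at-1

Fault-free values for test 1 (P=1, Q=0, R=1, S=0): N1=0, N2=1, N3=1, N4=1, N5=1, N6=1, N7=1, giving Y=1. Observed 0.
Test 1: faults giving observed 0 are {N1 stuck-at-1, N1 inverted output, N5 stuck-at-0, N5 inverted output, N6 stuck-at-0, N6 inverted output, N7 stuck-at-0, N7 inverted output}.
Test 2 (P=1, Q=1, R=1, S=0): fault-free N1=0, N2=1, N3=1, N4=1, N5=1, N6=1, N7=1 → 1; observed 1. Eliminates N5 stuck-at-0, N5 inverted output, N6 stuck-at-0, N6 inverted output, N7 stuck-at-0, N7 inverted output.
Test 3 (P=1, Q=0, R=0, S=1): fault-free N1=1, N2=1, N3=0, N4=1, N5=1, N6=0, N7=0 → 0; observed 0. Eliminates N1 inverted output.
Only N1 stuck-at-1 is consistent with every test.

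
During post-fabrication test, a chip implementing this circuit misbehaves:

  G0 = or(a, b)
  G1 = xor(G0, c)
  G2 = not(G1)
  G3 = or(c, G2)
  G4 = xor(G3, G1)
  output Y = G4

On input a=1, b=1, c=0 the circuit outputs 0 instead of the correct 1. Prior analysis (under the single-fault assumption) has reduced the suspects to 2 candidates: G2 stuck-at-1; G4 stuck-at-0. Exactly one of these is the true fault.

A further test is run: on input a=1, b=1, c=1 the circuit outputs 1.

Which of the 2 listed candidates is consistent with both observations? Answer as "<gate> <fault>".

G2 stuck-at-1

Evaluate each candidate on input a=1, b=1, c=1:
  G2 stuck-at-1: G0=1, G1=0, G2=1 [stuck-at-1], G3=1, G4=1 → 1 — matches
  G4 stuck-at-0: G0=1, G1=0, G2=1, G3=1, G4=0 [stuck-at-0] → 0 — eliminated
Only G2 stuck-at-1 reproduces the observed 1.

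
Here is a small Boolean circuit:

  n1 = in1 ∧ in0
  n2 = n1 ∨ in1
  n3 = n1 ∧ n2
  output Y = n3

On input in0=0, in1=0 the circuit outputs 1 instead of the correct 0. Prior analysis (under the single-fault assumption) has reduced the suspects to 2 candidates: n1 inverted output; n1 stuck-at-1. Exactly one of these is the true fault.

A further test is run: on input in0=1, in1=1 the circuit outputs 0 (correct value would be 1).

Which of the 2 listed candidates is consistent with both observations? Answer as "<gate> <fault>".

n1 inverted output

Evaluate each candidate on input in0=1, in1=1:
  n1 inverted output: n1=0 [inverted output], n2=1, n3=0 → 0 — matches
  n1 stuck-at-1: n1=1 [stuck-at-1], n2=1, n3=1 → 1 — eliminated
Only n1 inverted output reproduces the observed 0.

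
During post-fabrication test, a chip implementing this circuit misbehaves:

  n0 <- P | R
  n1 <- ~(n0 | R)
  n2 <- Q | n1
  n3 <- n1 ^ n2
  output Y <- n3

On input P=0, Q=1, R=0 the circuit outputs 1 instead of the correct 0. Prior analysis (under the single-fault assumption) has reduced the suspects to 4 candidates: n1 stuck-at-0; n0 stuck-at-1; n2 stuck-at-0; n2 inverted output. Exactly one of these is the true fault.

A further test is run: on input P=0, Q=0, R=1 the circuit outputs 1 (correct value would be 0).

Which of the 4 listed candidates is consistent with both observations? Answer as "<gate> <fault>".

Evaluate each candidate on input P=0, Q=0, R=1:
  n1 stuck-at-0: n0=1, n1=0 [stuck-at-0], n2=0, n3=0 → 0 — eliminated
  n0 stuck-at-1: n0=1 [stuck-at-1], n1=0, n2=0, n3=0 → 0 — eliminated
  n2 stuck-at-0: n0=1, n1=0, n2=0 [stuck-at-0], n3=0 → 0 — eliminated
  n2 inverted output: n0=1, n1=0, n2=1 [inverted output], n3=1 → 1 — matches
Only n2 inverted output reproduces the observed 1.

n2 inverted output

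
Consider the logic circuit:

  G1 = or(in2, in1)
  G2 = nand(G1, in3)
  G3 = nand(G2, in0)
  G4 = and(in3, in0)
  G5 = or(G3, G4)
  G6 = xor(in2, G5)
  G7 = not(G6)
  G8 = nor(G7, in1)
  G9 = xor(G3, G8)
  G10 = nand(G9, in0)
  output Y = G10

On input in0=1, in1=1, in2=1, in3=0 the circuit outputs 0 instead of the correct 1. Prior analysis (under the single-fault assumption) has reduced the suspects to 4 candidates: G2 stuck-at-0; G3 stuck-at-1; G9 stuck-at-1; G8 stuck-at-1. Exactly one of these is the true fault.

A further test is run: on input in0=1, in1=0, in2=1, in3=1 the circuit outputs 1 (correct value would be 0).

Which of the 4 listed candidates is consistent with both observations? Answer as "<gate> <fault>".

Evaluate each candidate on input in0=1, in1=0, in2=1, in3=1:
  G2 stuck-at-0: G1=1, G2=0 [stuck-at-0], G3=1, G4=1, G5=1, G6=0, G7=1, G8=0, G9=1, G10=0 → 0 — eliminated
  G3 stuck-at-1: G1=1, G2=0, G3=1 [stuck-at-1], G4=1, G5=1, G6=0, G7=1, G8=0, G9=1, G10=0 → 0 — eliminated
  G9 stuck-at-1: G1=1, G2=0, G3=1, G4=1, G5=1, G6=0, G7=1, G8=0, G9=1 [stuck-at-1], G10=0 → 0 — eliminated
  G8 stuck-at-1: G1=1, G2=0, G3=1, G4=1, G5=1, G6=0, G7=1, G8=1 [stuck-at-1], G9=0, G10=1 → 1 — matches
Only G8 stuck-at-1 reproduces the observed 1.

G8 stuck-at-1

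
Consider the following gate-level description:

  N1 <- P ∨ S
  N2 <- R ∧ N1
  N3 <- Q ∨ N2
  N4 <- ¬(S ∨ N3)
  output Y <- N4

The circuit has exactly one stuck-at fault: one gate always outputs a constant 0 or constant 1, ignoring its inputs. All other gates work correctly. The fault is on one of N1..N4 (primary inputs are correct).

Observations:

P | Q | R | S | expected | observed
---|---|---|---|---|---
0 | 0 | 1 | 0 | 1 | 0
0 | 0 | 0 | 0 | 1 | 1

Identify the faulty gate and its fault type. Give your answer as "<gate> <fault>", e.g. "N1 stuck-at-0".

N1 stuck-at-1

Fault-free values for test 1 (P=0, Q=0, R=1, S=0): N1=0, N2=0, N3=0, N4=1, giving Y=1. Observed 0.
Test 1: faults giving observed 0 are {N1 stuck-at-1, N2 stuck-at-1, N3 stuck-at-1, N4 stuck-at-0}.
Test 2 (P=0, Q=0, R=0, S=0): fault-free N1=0, N2=0, N3=0, N4=1 → 1; observed 1. Eliminates N2 stuck-at-1, N3 stuck-at-1, N4 stuck-at-0.
Only N1 stuck-at-1 is consistent with every test.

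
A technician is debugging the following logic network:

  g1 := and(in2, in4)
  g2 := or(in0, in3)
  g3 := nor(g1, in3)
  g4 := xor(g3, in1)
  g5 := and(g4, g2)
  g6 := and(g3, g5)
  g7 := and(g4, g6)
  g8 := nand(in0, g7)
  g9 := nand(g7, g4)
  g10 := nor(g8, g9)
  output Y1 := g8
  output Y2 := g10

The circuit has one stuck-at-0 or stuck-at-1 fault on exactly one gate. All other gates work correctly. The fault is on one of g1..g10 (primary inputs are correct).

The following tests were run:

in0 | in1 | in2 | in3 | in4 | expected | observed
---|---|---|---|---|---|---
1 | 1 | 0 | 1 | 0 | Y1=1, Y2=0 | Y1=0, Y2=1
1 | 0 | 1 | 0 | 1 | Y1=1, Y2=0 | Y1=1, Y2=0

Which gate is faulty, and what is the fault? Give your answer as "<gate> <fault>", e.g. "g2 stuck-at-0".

Fault-free values for test 1 (in0=1, in1=1, in2=0, in3=1, in4=0): g1=0, g2=1, g3=0, g4=1, g5=1, g6=0, g7=0, g8=1, g9=1, g10=0, giving Y1=1, Y2=0. Observed Y1=0, Y2=1.
Test 1: faults giving observed Y1=0, Y2=1 are {g6 stuck-at-1, g7 stuck-at-1}.
Test 2 (in0=1, in1=0, in2=1, in3=0, in4=1): fault-free g1=1, g2=1, g3=0, g4=0, g5=0, g6=0, g7=0, g8=1, g9=1, g10=0 → Y1=1, Y2=0; observed Y1=1, Y2=0. Eliminates g7 stuck-at-1.
Only g6 stuck-at-1 is consistent with every test.

g6 stuck-at-1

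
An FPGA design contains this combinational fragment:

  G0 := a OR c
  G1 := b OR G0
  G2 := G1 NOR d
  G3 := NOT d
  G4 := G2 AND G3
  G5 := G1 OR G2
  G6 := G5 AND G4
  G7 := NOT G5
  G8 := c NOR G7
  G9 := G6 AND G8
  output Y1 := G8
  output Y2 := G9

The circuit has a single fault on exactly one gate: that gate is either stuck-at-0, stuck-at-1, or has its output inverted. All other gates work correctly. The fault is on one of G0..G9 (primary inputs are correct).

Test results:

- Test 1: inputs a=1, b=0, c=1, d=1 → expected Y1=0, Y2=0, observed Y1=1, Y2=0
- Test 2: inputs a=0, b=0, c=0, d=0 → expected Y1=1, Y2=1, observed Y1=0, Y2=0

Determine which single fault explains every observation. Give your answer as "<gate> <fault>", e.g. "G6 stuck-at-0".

Fault-free values for test 1 (a=1, b=0, c=1, d=1): G0=1, G1=1, G2=0, G3=0, G4=0, G5=1, G6=0, G7=0, G8=0, G9=0, giving Y1=0, Y2=0. Observed Y1=1, Y2=0.
Test 1: faults giving observed Y1=1, Y2=0 are {G8 stuck-at-1, G8 inverted output}.
Test 2 (a=0, b=0, c=0, d=0): fault-free G0=0, G1=0, G2=1, G3=1, G4=1, G5=1, G6=1, G7=0, G8=1, G9=1 → Y1=1, Y2=1; observed Y1=0, Y2=0. Eliminates G8 stuck-at-1.
Only G8 inverted output is consistent with every test.

G8 inverted output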